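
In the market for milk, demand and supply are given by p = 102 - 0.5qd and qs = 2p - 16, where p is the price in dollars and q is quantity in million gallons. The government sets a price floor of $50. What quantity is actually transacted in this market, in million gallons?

94

Rearranging demand gives qd = 204 - 2p. In a free market, 204 - 2p = 2p - 16 gives the equilibrium p* = 55, q* = 94.
The floor of 50 is below the equilibrium price 55, so it is not binding; the market clears at p* = 55, q* = 94.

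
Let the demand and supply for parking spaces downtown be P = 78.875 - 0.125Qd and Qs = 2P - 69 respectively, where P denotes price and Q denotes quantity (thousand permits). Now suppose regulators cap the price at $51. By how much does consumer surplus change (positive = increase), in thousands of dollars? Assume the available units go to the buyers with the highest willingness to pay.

536.75

Rearranging demand gives Qd = 631 - 8P. Equilibrium: 631 - 8P = 2P - 69, so 700 = 10P and P* = 70, Q* = 71.
Since 51 < 70, the ceiling is binding.
At P = 51: Qd = 631 - 8·51 = 223 and Qs = 2·51 - 69 = 33.
Consumer surplus without the control is ½ · (78.875 - 70) · 71 = 315.0625.
With the ceiling, 33 units are sold at 51 (assume they go to the highest-value buyers). The demand price at Q = 33 is 74.75, so CS = ½ · [(78.875 - 51) + (74.75 - 51)] · 33 = 851.8125.
Change in consumer surplus = 851.8125 - 315.0625 = 536.75.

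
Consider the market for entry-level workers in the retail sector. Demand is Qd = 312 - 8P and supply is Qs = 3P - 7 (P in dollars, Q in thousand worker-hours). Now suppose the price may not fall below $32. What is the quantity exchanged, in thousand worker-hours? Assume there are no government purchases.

Setting quantity demanded equal to quantity supplied, 312 - 8P = 3P - 7, gives P* = 29 and Q* = 80.
Since 32 > 29, the floor is binding.
At P = 32: Qd = 312 - 8·32 = 56 and Qs = 3·32 - 7 = 89.
The quantity actually transacted is the short side, demand: 56.

56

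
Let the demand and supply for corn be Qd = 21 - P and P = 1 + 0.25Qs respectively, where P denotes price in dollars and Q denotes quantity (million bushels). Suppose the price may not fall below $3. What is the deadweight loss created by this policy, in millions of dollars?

Rearranging supply gives Qs = 4P - 4. In a free market, 21 - P = 4P - 4 gives the equilibrium P* = 5, Q* = 16.
The floor of 3 is below the equilibrium price 5, so it is not binding; the market clears at P* = 5, Q* = 16.
Since the control does not bind, no trades are prevented and deadweight loss is zero.

0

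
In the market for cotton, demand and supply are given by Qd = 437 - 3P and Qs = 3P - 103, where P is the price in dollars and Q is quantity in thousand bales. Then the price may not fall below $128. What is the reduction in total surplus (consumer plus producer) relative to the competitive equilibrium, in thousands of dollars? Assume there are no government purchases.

4332

Without the control the market clears where 437 - 3P = 3P - 103, i.e. P* = 90 and Q* = 167.
The floor of 128 is above the equilibrium price 90, so it binds.
At P = 128: Qd = 437 - 3·128 = 53 and Qs = 3·128 - 103 = 281.
Quantity traded falls to 53. At Q = 53 the demand price is (437 - 53)/3 = 128 and the supply price is (103 + 53)/3 = 52.
Deadweight loss = ½ · (128 - 52) · (167 - 53) = ½ · 76 · 114 = 4332.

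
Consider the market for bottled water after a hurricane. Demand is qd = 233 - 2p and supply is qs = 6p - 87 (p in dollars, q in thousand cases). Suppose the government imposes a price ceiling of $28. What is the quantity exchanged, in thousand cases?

81

Setting quantity demanded equal to quantity supplied, 233 - 2p = 6p - 87, gives p* = 40 and q* = 153.
Because the ceiling (28) lies below the market-clearing price, it is binding.
At p = 28: qd = 233 - 2·28 = 177 and qs = 6·28 - 87 = 81.
The quantity actually transacted is the short side, supply: 81.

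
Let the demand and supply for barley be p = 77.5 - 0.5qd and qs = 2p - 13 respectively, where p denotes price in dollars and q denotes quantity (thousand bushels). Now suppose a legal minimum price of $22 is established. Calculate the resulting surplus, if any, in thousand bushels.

0

Rearranging demand gives qd = 155 - 2p. In a free market, 155 - 2p = 2p - 13 gives the equilibrium p* = 42, q* = 71.
The floor of 22 is below the equilibrium price 42, so it is not binding; the market clears at p* = 42, q* = 71.
Since the control does not bind, there is no surplus.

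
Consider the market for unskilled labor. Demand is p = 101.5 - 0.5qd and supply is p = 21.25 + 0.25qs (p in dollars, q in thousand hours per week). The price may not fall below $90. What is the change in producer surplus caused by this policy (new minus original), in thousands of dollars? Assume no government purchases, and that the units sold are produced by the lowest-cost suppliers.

Rearranging demand gives qd = 203 - 2p; rearranging supply gives qs = 4p - 85. Without the control the market clears where 203 - 2p = 4p - 85, i.e. p* = 48 and q* = 107.
Since 90 > 48, the floor is binding.
At p = 90: qd = 203 - 2·90 = 23 and qs = 4·90 - 85 = 275.
Producer surplus without the control is ½ · (48 - 21.25) · 107 = 1431.125.
With the floor, 23 units are sold at 90. The supply price at q = 23 is 27, so PS = ½ · [(90 - 21.25) + (90 - 27)] · 23 = 1515.125.
Change in producer surplus = 1515.125 - 1431.125 = 84.

84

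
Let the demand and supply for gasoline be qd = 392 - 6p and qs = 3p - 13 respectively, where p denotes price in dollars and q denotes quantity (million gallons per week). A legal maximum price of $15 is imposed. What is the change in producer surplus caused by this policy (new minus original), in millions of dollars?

Without the control the market clears where 392 - 6p = 3p - 13, i.e. p* = 45 and q* = 122.
The ceiling of 15 is below the equilibrium price 45, so it binds.
At p = 15: qd = 392 - 6·15 = 302 and qs = 3·15 - 13 = 32.
Producer surplus without the control is ½ · (45 - 13/3) · 122 = 7442/3.
With the ceiling, producers sell 32 units at 15, so PS = ½ · (15 - 13/3) · 32 = 512/3.
Change in producer surplus = 512/3 - 7442/3 = -2310.

-2310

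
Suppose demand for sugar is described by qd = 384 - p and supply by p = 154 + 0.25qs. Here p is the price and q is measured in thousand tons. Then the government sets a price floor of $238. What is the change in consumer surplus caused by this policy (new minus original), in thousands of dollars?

-6270

Rearranging supply gives qs = 4p - 616. Setting quantity demanded equal to quantity supplied, 384 - p = 4p - 616, gives p* = 200 and q* = 184.
Because the floor (238) lies above the market-clearing price, it is binding.
At p = 238: qd = 384 - 238 = 146 and qs = 4·238 - 616 = 336.
Consumer surplus without the control is ½ · (384 - 200) · 184 = 16928.
With the floor, consumers buy 146 units at 238, so CS = ½ · (384 - 238) · 146 = 10658.
Change in consumer surplus = 10658 - 16928 = -6270.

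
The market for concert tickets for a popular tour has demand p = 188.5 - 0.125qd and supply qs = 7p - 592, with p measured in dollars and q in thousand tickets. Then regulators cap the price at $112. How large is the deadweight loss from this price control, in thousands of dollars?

5145

Rearranging demand gives qd = 1508 - 8p. Setting quantity demanded equal to quantity supplied, 1508 - 8p = 7p - 592, gives p* = 140 and q* = 388.
Since 112 < 140, the ceiling is binding.
At p = 112: qd = 1508 - 8·112 = 612 and qs = 7·112 - 592 = 192.
Quantity traded falls to 192. At q = 192 the demand price is (1508 - 192)/8 = 164.5 and the supply price is (592 + 192)/7 = 112.
Deadweight loss = ½ · (164.5 - 112) · (388 - 192) = ½ · 52.5 · 196 = 5145.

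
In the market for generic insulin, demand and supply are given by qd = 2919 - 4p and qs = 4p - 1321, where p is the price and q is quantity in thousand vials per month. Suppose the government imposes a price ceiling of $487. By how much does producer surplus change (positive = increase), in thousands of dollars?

Setting quantity demanded equal to quantity supplied, 2919 - 4p = 4p - 1321, gives p* = 530 and q* = 799.
Because the ceiling (487) lies below the market-clearing price, it is binding.
At p = 487: qd = 2919 - 4·487 = 971 and qs = 4·487 - 1321 = 627.
Producer surplus without the control is ½ · (530 - 330.25) · 799 = 79800.125.
With the ceiling, producers sell 627 units at 487, so PS = ½ · (487 - 330.25) · 627 = 49141.125.
Change in producer surplus = 49141.125 - 79800.125 = -30659.

-30659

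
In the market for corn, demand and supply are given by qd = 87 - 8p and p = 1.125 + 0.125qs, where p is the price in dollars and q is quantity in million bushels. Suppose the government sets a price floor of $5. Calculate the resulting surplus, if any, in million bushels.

0

Rearranging supply gives qs = 8p - 9. Without the control the market clears where 87 - 8p = 8p - 9, i.e. p* = 6 and q* = 39.
Since 5 is below p* = 6, the floor does not bind and the free-market outcome prevails.
Since the control does not bind, there is no surplus.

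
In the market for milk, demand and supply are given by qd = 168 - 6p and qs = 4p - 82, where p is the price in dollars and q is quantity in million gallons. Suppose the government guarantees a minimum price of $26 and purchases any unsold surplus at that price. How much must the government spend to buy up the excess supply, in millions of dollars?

Setting quantity demanded equal to quantity supplied, 168 - 6p = 4p - 82, gives p* = 25 and q* = 18.
The floor of 26 is above the equilibrium price 25, so it binds.
At p = 26: qd = 168 - 6·26 = 12 and qs = 4·26 - 82 = 22.
Surplus = qs - qd = 10.
Government expenditure = surplus × support price = 10 × 26 = 260.

260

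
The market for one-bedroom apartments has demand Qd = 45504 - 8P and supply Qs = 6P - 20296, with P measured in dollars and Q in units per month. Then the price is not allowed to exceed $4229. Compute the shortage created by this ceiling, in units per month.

6594

Equilibrium: 45504 - 8P = 6P - 20296, so 65800 = 14P and P* = 4700, Q* = 7904.
Since 4229 < 4700, the ceiling is binding.
At P = 4229: Qd = 45504 - 8·4229 = 11672 and Qs = 6·4229 - 20296 = 5078.
Shortage = Qd - Qs = 11672 - 5078 = 6594.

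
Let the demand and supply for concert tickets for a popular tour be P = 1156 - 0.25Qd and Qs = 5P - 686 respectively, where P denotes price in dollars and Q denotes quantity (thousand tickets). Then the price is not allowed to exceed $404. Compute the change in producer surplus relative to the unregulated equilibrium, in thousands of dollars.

-334614

Rearranging demand gives Qd = 4624 - 4P. Setting quantity demanded equal to quantity supplied, 4624 - 4P = 5P - 686, gives P* = 590 and Q* = 2264.
Because the ceiling (404) lies below the market-clearing price, it is binding.
At P = 404: Qd = 4624 - 4·404 = 3008 and Qs = 5·404 - 686 = 1334.
Producer surplus without the control is ½ · (590 - 137.2) · 2264 = 512569.6.
With the ceiling, producers sell 1334 units at 404, so PS = ½ · (404 - 137.2) · 1334 = 177955.6.
Change in producer surplus = 177955.6 - 512569.6 = -334614.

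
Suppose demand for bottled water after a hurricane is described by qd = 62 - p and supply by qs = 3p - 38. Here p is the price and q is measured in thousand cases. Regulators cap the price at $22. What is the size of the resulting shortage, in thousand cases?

12

Equilibrium: 62 - p = 3p - 38, so 100 = 4p and p* = 25, q* = 37.
The ceiling of 22 is below the equilibrium price 25, so it binds.
At p = 22: qd = 62 - 22 = 40 and qs = 3·22 - 38 = 28.
Shortage = qd - qs = 40 - 28 = 12.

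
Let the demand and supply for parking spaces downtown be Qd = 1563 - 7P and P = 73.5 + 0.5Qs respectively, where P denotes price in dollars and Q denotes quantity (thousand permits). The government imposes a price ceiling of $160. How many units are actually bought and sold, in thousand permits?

173

Rearranging supply gives Qs = 2P - 147. Equilibrium: 1563 - 7P = 2P - 147, so 1710 = 9P and P* = 190, Q* = 233.
Since 160 < 190, the ceiling is binding.
At P = 160: Qd = 1563 - 7·160 = 443 and Qs = 2·160 - 147 = 173.
The quantity actually transacted is the short side, supply: 173.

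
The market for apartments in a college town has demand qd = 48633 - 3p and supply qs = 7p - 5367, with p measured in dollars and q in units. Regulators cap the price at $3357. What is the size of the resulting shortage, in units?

In a free market, 48633 - 3p = 7p - 5367 gives the equilibrium p* = 5400, q* = 32433.
Because the ceiling (3357) lies below the market-clearing price, it is binding.
At p = 3357: qd = 48633 - 3·3357 = 38562 and qs = 7·3357 - 5367 = 18132.
Shortage = qd - qs = 38562 - 18132 = 20430.

20430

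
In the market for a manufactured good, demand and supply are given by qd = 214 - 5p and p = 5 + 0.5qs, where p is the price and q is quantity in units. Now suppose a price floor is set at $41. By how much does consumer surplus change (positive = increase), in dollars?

Rearranging supply gives qs = 2p - 10. Equilibrium: 214 - 5p = 2p - 10, so 224 = 7p and p* = 32, q* = 54.
Because the floor (41) lies above the market-clearing price, it is binding.
At p = 41: qd = 214 - 5·41 = 9 and qs = 2·41 - 10 = 72.
Consumer surplus without the control is ½ · (42.8 - 32) · 54 = 291.6.
With the floor, consumers buy 9 units at 41, so CS = ½ · (42.8 - 41) · 9 = 8.1.
Change in consumer surplus = 8.1 - 291.6 = -283.5.

-283.5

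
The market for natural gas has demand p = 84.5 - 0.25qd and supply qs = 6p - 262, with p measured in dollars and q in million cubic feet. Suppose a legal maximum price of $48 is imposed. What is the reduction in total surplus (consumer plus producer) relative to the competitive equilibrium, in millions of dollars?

1080

Rearranging demand gives qd = 338 - 4p. In a free market, 338 - 4p = 6p - 262 gives the equilibrium p* = 60, q* = 98.
Because the ceiling (48) lies below the market-clearing price, it is binding.
At p = 48: qd = 338 - 4·48 = 146 and qs = 6·48 - 262 = 26.
Quantity traded falls to 26. At q = 26 the demand price is (338 - 26)/4 = 78 and the supply price is (262 + 26)/6 = 48.
Deadweight loss = ½ · (78 - 48) · (98 - 26) = ½ · 30 · 72 = 1080.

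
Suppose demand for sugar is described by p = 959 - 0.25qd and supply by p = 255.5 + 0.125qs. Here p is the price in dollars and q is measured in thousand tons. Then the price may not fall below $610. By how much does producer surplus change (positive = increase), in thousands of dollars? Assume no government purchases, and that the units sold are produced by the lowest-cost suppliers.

Rearranging demand gives qd = 3836 - 4p; rearranging supply gives qs = 8p - 2044. Without the control the market clears where 3836 - 4p = 8p - 2044, i.e. p* = 490 and q* = 1876.
The floor of 610 is above the equilibrium price 490, so it binds.
At p = 610: qd = 3836 - 4·610 = 1396 and qs = 8·610 - 2044 = 2836.
Producer surplus without the control is ½ · (490 - 255.5) · 1876 = 219961.
With the floor, 1396 units are sold at 610. The supply price at q = 1396 is 430, so PS = ½ · [(610 - 255.5) + (610 - 430)] · 1396 = 373081.
Change in producer surplus = 373081 - 219961 = 153120.

153120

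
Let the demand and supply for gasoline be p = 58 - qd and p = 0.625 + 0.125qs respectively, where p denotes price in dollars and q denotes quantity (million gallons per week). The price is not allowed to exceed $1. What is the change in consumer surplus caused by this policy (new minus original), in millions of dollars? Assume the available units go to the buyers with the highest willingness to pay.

-1134

Rearranging demand gives qd = 58 - p; rearranging supply gives qs = 8p - 5. In a free market, 58 - p = 8p - 5 gives the equilibrium p* = 7, q* = 51.
Because the ceiling (1) lies below the market-clearing price, it is binding.
At p = 1: qd = 58 - 1 = 57 and qs = 8·1 - 5 = 3.
Consumer surplus without the control is ½ · (58 - 7) · 51 = 1300.5.
With the ceiling, 3 units are sold at 1 (assume they go to the highest-value buyers). The demand price at q = 3 is 55, so CS = ½ · [(58 - 1) + (55 - 1)] · 3 = 166.5.
Change in consumer surplus = 166.5 - 1300.5 = -1134.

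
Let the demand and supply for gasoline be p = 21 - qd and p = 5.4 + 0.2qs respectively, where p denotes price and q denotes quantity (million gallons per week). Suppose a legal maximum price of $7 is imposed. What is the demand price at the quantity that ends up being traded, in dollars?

13

Rearranging demand gives qd = 21 - p; rearranging supply gives qs = 5p - 27. In a free market, 21 - p = 5p - 27 gives the equilibrium p* = 8, q* = 13.
Because the ceiling (7) lies below the market-clearing price, it is binding.
At p = 7: qd = 21 - 7 = 14 and qs = 5·7 - 27 = 8.
Only 8 units reach the market. On the demand curve, the marginal buyer's willingness to pay at q = 8 is (21 - 8) = 13.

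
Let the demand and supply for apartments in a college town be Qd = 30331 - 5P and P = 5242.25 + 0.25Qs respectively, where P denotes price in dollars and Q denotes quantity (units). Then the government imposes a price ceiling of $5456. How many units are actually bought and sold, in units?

Rearranging supply gives Qs = 4P - 20969. Setting quantity demanded equal to quantity supplied, 30331 - 5P = 4P - 20969, gives P* = 5700 and Q* = 1831.
Because the ceiling (5456) lies below the market-clearing price, it is binding.
At P = 5456: Qd = 30331 - 5·5456 = 3051 and Qs = 4·5456 - 20969 = 855.
The quantity actually transacted is the short side, supply: 855.

855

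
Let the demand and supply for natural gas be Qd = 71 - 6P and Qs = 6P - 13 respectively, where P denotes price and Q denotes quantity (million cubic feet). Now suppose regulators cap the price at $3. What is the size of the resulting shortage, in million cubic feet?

In a free market, 71 - 6P = 6P - 13 gives the equilibrium P* = 7, Q* = 29.
Since 3 < 7, the ceiling is binding.
At P = 3: Qd = 71 - 6·3 = 53 and Qs = 6·3 - 13 = 5.
Shortage = Qd - Qs = 53 - 5 = 48.

48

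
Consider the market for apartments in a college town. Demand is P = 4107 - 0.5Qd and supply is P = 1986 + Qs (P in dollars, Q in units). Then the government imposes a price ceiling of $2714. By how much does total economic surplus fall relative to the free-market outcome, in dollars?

Rearranging demand gives Qd = 8214 - 2P; rearranging supply gives Qs = P - 1986. In a free market, 8214 - 2P = P - 1986 gives the equilibrium P* = 3400, Q* = 1414.
Since 2714 < 3400, the ceiling is binding.
At P = 2714: Qd = 8214 - 2·2714 = 2786 and Qs = 2714 - 1986 = 728.
Quantity traded falls to 728. At Q = 728 the demand price is (8214 - 728)/2 = 3743 and the supply price is 1986 + 728 = 2714.
Deadweight loss = ½ · (3743 - 2714) · (1414 - 728) = ½ · 1029 · 686 = 352947.

352947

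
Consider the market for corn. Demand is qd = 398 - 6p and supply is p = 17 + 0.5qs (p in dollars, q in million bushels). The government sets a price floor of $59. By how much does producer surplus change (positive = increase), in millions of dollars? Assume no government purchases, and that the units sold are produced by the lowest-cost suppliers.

-5

Rearranging supply gives qs = 2p - 34. Without the control the market clears where 398 - 6p = 2p - 34, i.e. p* = 54 and q* = 74.
Because the floor (59) lies above the market-clearing price, it is binding.
At p = 59: qd = 398 - 6·59 = 44 and qs = 2·59 - 34 = 84.
Producer surplus without the control is ½ · (54 - 17) · 74 = 1369.
With the floor, 44 units are sold at 59. The supply price at q = 44 is 39, so PS = ½ · [(59 - 17) + (59 - 39)] · 44 = 1364.
Change in producer surplus = 1364 - 1369 = -5.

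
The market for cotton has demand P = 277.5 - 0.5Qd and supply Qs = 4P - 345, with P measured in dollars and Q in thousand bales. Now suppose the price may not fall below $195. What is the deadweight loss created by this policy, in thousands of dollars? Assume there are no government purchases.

3037.5

Rearranging demand gives Qd = 555 - 2P. In a free market, 555 - 2P = 4P - 345 gives the equilibrium P* = 150, Q* = 255.
The floor of 195 is above the equilibrium price 150, so it binds.
At P = 195: Qd = 555 - 2·195 = 165 and Qs = 4·195 - 345 = 435.
Quantity traded falls to 165. At Q = 165 the demand price is (555 - 165)/2 = 195 and the supply price is (345 + 165)/4 = 127.5.
Deadweight loss = ½ · (195 - 127.5) · (255 - 165) = ½ · 67.5 · 90 = 3037.5.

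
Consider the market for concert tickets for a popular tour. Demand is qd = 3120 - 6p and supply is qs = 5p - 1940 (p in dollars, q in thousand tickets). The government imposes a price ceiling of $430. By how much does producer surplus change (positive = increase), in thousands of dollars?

-8550

Without the control the market clears where 3120 - 6p = 5p - 1940, i.e. p* = 460 and q* = 360.
The ceiling of 430 is below the equilibrium price 460, so it binds.
At p = 430: qd = 3120 - 6·430 = 540 and qs = 5·430 - 1940 = 210.
Producer surplus without the control is ½ · (460 - 388) · 360 = 12960.
With the ceiling, producers sell 210 units at 430, so PS = ½ · (430 - 388) · 210 = 4410.
Change in producer surplus = 4410 - 12960 = -8550.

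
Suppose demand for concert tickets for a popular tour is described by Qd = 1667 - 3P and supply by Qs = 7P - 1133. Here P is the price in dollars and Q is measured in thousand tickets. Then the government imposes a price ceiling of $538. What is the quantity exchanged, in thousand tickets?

Setting quantity demanded equal to quantity supplied, 1667 - 3P = 7P - 1133, gives P* = 280 and Q* = 827.
Since 538 is above P* = 280, the ceiling does not bind and the free-market outcome prevails.

827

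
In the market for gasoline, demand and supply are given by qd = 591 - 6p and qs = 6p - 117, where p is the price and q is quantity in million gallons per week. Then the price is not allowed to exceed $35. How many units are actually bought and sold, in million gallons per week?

93

Equilibrium: 591 - 6p = 6p - 117, so 708 = 12p and p* = 59, q* = 237.
The ceiling of 35 is below the equilibrium price 59, so it binds.
At p = 35: qd = 591 - 6·35 = 381 and qs = 6·35 - 117 = 93.
The quantity actually transacted is the short side, supply: 93.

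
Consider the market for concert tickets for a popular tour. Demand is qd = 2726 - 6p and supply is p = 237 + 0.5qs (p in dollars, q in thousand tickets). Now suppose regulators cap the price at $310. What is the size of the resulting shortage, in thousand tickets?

720

Rearranging supply gives qs = 2p - 474. Without the control the market clears where 2726 - 6p = 2p - 474, i.e. p* = 400 and q* = 326.
Because the ceiling (310) lies below the market-clearing price, it is binding.
At p = 310: qd = 2726 - 6·310 = 866 and qs = 2·310 - 474 = 146.
Shortage = qd - qs = 866 - 146 = 720.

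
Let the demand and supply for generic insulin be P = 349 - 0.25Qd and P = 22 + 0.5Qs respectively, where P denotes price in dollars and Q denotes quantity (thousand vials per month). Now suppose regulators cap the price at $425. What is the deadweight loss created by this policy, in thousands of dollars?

0

Rearranging demand gives Qd = 1396 - 4P; rearranging supply gives Qs = 2P - 44. Equilibrium: 1396 - 4P = 2P - 44, so 1440 = 6P and P* = 240, Q* = 436.
The ceiling of 425 is above the equilibrium price 240, so it is not binding; the market clears at P* = 240, Q* = 436.
Since the control does not bind, no trades are prevented and deadweight loss is zero.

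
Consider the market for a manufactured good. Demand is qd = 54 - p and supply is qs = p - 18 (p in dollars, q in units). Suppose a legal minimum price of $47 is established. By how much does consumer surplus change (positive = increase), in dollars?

Without the control the market clears where 54 - p = p - 18, i.e. p* = 36 and q* = 18.
The floor of 47 is above the equilibrium price 36, so it binds.
At p = 47: qd = 54 - 47 = 7 and qs = 47 - 18 = 29.
Consumer surplus without the control is ½ · (54 - 36) · 18 = 162.
With the floor, consumers buy 7 units at 47, so CS = ½ · (54 - 47) · 7 = 24.5.
Change in consumer surplus = 24.5 - 162 = -137.5.

-137.5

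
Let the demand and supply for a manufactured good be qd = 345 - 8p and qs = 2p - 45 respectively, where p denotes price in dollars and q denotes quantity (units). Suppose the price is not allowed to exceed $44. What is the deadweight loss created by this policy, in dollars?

Setting quantity demanded equal to quantity supplied, 345 - 8p = 2p - 45, gives p* = 39 and q* = 33.
The ceiling of 44 is above the equilibrium price 39, so it is not binding; the market clears at p* = 39, q* = 33.
Since the control does not bind, no trades are prevented and deadweight loss is zero.

0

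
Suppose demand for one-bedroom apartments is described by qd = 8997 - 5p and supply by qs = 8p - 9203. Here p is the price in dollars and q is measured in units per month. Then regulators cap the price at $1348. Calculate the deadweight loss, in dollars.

28121.6

Setting quantity demanded equal to quantity supplied, 8997 - 5p = 8p - 9203, gives p* = 1400 and q* = 1997.
The ceiling of 1348 is below the equilibrium price 1400, so it binds.
At p = 1348: qd = 8997 - 5·1348 = 2257 and qs = 8·1348 - 9203 = 1581.
Quantity traded falls to 1581. At q = 1581 the demand price is (8997 - 1581)/5 = 1483.2 and the supply price is (9203 + 1581)/8 = 1348.
Deadweight loss = ½ · (1483.2 - 1348) · (1997 - 1581) = ½ · 135.2 · 416 = 28121.6.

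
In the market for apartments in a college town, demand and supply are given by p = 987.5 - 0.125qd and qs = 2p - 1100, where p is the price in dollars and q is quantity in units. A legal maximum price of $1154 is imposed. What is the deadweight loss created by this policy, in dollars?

Rearranging demand gives qd = 7900 - 8p. Without the control the market clears where 7900 - 8p = 2p - 1100, i.e. p* = 900 and q* = 700.
The ceiling of 1154 is above the equilibrium price 900, so it is not binding; the market clears at p* = 900, q* = 700.
Since the control does not bind, no trades are prevented and deadweight loss is zero.

0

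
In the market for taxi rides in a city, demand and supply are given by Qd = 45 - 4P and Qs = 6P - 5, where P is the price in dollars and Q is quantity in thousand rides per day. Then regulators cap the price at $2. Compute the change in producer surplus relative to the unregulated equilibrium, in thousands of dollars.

-48

Setting quantity demanded equal to quantity supplied, 45 - 4P = 6P - 5, gives P* = 5 and Q* = 25.
Because the ceiling (2) lies below the market-clearing price, it is binding.
At P = 2: Qd = 45 - 4·2 = 37 and Qs = 6·2 - 5 = 7.
Producer surplus without the control is ½ · (5 - 5/6) · 25 = 625/12.
With the ceiling, producers sell 7 units at 2, so PS = ½ · (2 - 5/6) · 7 = 49/12.
Change in producer surplus = 49/12 - 625/12 = -48.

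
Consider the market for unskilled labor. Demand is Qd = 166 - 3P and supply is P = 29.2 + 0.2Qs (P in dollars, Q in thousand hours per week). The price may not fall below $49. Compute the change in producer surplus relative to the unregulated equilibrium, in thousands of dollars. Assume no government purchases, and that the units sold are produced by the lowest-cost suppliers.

Rearranging supply gives Qs = 5P - 146. In a free market, 166 - 3P = 5P - 146 gives the equilibrium P* = 39, Q* = 49.
The floor of 49 is above the equilibrium price 39, so it binds.
At P = 49: Qd = 166 - 3·49 = 19 and Qs = 5·49 - 146 = 99.
Producer surplus without the control is ½ · (39 - 29.2) · 49 = 240.1.
With the floor, 19 units are sold at 49. The supply price at Q = 19 is 33, so PS = ½ · [(49 - 29.2) + (49 - 33)] · 19 = 340.1.
Change in producer surplus = 340.1 - 240.1 = 100.

100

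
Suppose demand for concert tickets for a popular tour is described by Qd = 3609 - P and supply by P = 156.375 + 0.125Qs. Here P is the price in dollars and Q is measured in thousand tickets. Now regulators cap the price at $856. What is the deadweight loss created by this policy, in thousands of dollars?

0

Rearranging supply gives Qs = 8P - 1251. Equilibrium: 3609 - P = 8P - 1251, so 4860 = 9P and P* = 540, Q* = 3069.
The ceiling of 856 is above the equilibrium price 540, so it is not binding; the market clears at P* = 540, Q* = 3069.
Since the control does not bind, no trades are prevented and deadweight loss is zero.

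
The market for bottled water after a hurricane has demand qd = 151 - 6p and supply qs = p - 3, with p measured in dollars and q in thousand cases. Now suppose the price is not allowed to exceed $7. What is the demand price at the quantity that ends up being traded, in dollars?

Equilibrium: 151 - 6p = p - 3, so 154 = 7p and p* = 22, q* = 19.
Since 7 < 22, the ceiling is binding.
At p = 7: qd = 151 - 6·7 = 109 and qs = 7 - 3 = 4.
Only 4 units reach the market. On the demand curve, the marginal buyer's willingness to pay at q = 4 is (151 - 4)/6 = 24.5.

24.5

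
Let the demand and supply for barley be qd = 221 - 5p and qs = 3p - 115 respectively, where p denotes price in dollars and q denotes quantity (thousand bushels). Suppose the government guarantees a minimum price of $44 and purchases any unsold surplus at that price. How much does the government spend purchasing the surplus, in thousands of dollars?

704

Without the control the market clears where 221 - 5p = 3p - 115, i.e. p* = 42 and q* = 11.
Since 44 > 42, the floor is binding.
At p = 44: qd = 221 - 5·44 = 1 and qs = 3·44 - 115 = 17.
Surplus = qs - qd = 16.
Government expenditure = surplus × support price = 16 × 44 = 704.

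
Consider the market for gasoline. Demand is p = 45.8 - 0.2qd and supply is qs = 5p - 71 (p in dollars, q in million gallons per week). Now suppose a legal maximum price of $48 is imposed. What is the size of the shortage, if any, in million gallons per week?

0

Rearranging demand gives qd = 229 - 5p. Equilibrium: 229 - 5p = 5p - 71, so 300 = 10p and p* = 30, q* = 79.
The ceiling of 48 is above the equilibrium price 30, so it is not binding; the market clears at p* = 30, q* = 79.
Since the control does not bind, there is no shortage.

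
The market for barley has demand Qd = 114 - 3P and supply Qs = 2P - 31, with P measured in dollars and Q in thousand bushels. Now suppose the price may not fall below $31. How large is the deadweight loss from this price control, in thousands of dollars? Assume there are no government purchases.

15

Without the control the market clears where 114 - 3P = 2P - 31, i.e. P* = 29 and Q* = 27.
The floor of 31 is above the equilibrium price 29, so it binds.
At P = 31: Qd = 114 - 3·31 = 21 and Qs = 2·31 - 31 = 31.
Quantity traded falls to 21. At Q = 21 the demand price is (114 - 21)/3 = 31 and the supply price is (31 + 21)/2 = 26.
Deadweight loss = ½ · (31 - 26) · (27 - 21) = ½ · 5 · 6 = 15.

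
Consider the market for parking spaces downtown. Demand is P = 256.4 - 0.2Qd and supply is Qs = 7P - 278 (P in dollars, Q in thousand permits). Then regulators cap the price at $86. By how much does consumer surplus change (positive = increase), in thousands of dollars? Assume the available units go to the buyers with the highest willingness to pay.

Rearranging demand gives Qd = 1282 - 5P. Setting quantity demanded equal to quantity supplied, 1282 - 5P = 7P - 278, gives P* = 130 and Q* = 632.
Since 86 < 130, the ceiling is binding.
At P = 86: Qd = 1282 - 5·86 = 852 and Qs = 7·86 - 278 = 324.
Consumer surplus without the control is ½ · (256.4 - 130) · 632 = 39942.4.
With the ceiling, 324 units are sold at 86 (assume they go to the highest-value buyers). The demand price at Q = 324 is 191.6, so CS = ½ · [(256.4 - 86) + (191.6 - 86)] · 324 = 44712.
Change in consumer surplus = 44712 - 39942.4 = 4769.6.

4769.6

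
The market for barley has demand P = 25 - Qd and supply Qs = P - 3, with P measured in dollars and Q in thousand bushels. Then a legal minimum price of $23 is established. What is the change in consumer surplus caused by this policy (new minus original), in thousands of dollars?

Rearranging demand gives Qd = 25 - P. Without the control the market clears where 25 - P = P - 3, i.e. P* = 14 and Q* = 11.
Since 23 > 14, the floor is binding.
At P = 23: Qd = 25 - 23 = 2 and Qs = 23 - 3 = 20.
Consumer surplus without the control is ½ · (25 - 14) · 11 = 60.5.
With the floor, consumers buy 2 units at 23, so CS = ½ · (25 - 23) · 2 = 2.
Change in consumer surplus = 2 - 60.5 = -58.5.

-58.5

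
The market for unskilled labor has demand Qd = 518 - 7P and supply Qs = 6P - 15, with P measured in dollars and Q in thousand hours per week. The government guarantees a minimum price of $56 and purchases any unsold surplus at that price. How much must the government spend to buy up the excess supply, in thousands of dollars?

10920

In a free market, 518 - 7P = 6P - 15 gives the equilibrium P* = 41, Q* = 231.
Since 56 > 41, the floor is binding.
At P = 56: Qd = 518 - 7·56 = 126 and Qs = 6·56 - 15 = 321.
Surplus = Qs - Qd = 195.
Government expenditure = surplus × support price = 195 × 56 = 10920.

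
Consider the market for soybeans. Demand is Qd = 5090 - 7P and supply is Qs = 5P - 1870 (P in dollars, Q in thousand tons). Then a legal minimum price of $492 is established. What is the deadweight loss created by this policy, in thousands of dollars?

0

Setting quantity demanded equal to quantity supplied, 5090 - 7P = 5P - 1870, gives P* = 580 and Q* = 1030.
Since 492 is below P* = 580, the floor does not bind and the free-market outcome prevails.
Since the control does not bind, no trades are prevented and deadweight loss is zero.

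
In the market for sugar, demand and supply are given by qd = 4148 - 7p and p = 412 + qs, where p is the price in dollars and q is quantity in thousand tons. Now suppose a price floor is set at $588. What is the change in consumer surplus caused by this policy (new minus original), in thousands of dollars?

Rearranging supply gives qs = p - 412. Equilibrium: 4148 - 7p = p - 412, so 4560 = 8p and p* = 570, q* = 158.
The floor of 588 is above the equilibrium price 570, so it binds.
At p = 588: qd = 4148 - 7·588 = 32 and qs = 588 - 412 = 176.
Consumer surplus without the control is ½ · (4148/7 - 570) · 158 = 12482/7.
With the floor, consumers buy 32 units at 588, so CS = ½ · (4148/7 - 588) · 32 = 512/7.
Change in consumer surplus = 512/7 - 12482/7 = -1710.

-1710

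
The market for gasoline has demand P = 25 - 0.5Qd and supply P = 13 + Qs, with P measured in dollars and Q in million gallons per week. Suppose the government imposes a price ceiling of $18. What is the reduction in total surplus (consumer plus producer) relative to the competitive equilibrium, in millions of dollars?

6.75

Rearranging demand gives Qd = 50 - 2P; rearranging supply gives Qs = P - 13. Setting quantity demanded equal to quantity supplied, 50 - 2P = P - 13, gives P* = 21 and Q* = 8.
The ceiling of 18 is below the equilibrium price 21, so it binds.
At P = 18: Qd = 50 - 2·18 = 14 and Qs = 18 - 13 = 5.
Quantity traded falls to 5. At Q = 5 the demand price is (50 - 5)/2 = 22.5 and the supply price is 13 + 5 = 18.
Deadweight loss = ½ · (22.5 - 18) · (8 - 5) = ½ · 4.5 · 3 = 6.75.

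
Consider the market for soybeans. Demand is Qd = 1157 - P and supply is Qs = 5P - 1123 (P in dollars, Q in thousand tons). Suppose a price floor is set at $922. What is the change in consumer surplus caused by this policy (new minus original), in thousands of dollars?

-274252

Without the control the market clears where 1157 - P = 5P - 1123, i.e. P* = 380 and Q* = 777.
Since 922 > 380, the floor is binding.
At P = 922: Qd = 1157 - 922 = 235 and Qs = 5·922 - 1123 = 3487.
Consumer surplus without the control is ½ · (1157 - 380) · 777 = 301864.5.
With the floor, consumers buy 235 units at 922, so CS = ½ · (1157 - 922) · 235 = 27612.5.
Change in consumer surplus = 27612.5 - 301864.5 = -274252.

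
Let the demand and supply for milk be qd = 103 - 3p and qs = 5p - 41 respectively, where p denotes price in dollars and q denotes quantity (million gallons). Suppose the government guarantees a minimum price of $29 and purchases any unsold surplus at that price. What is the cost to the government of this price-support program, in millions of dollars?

2552

In a free market, 103 - 3p = 5p - 41 gives the equilibrium p* = 18, q* = 49.
The floor of 29 is above the equilibrium price 18, so it binds.
At p = 29: qd = 103 - 3·29 = 16 and qs = 5·29 - 41 = 104.
Surplus = qs - qd = 88.
Government expenditure = surplus × support price = 88 × 29 = 2552.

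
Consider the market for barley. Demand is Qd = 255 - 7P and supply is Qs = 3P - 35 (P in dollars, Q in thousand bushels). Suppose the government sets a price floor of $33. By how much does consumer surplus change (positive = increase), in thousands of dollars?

Equilibrium: 255 - 7P = 3P - 35, so 290 = 10P and P* = 29, Q* = 52.
The floor of 33 is above the equilibrium price 29, so it binds.
At P = 33: Qd = 255 - 7·33 = 24 and Qs = 3·33 - 35 = 64.
Consumer surplus without the control is ½ · (255/7 - 29) · 52 = 1352/7.
With the floor, consumers buy 24 units at 33, so CS = ½ · (255/7 - 33) · 24 = 288/7.
Change in consumer surplus = 288/7 - 1352/7 = -152.

-152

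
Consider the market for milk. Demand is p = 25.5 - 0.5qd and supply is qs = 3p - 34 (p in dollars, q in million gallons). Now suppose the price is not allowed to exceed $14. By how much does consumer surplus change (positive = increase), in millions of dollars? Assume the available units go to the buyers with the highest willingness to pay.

Rearranging demand gives qd = 51 - 2p. Equilibrium: 51 - 2p = 3p - 34, so 85 = 5p and p* = 17, q* = 17.
Since 14 < 17, the ceiling is binding.
At p = 14: qd = 51 - 2·14 = 23 and qs = 3·14 - 34 = 8.
Consumer surplus without the control is ½ · (25.5 - 17) · 17 = 72.25.
With the ceiling, 8 units are sold at 14 (assume they go to the highest-value buyers). The demand price at q = 8 is 21.5, so CS = ½ · [(25.5 - 14) + (21.5 - 14)] · 8 = 76.
Change in consumer surplus = 76 - 72.25 = 3.75.

3.75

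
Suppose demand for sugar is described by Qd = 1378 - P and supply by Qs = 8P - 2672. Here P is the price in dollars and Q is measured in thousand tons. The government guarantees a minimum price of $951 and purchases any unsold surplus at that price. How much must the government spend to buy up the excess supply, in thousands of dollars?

Setting quantity demanded equal to quantity supplied, 1378 - P = 8P - 2672, gives P* = 450 and Q* = 928.
Because the floor (951) lies above the market-clearing price, it is binding.
At P = 951: Qd = 1378 - 951 = 427 and Qs = 8·951 - 2672 = 4936.
Surplus = Qs - Qd = 4509.
Government expenditure = surplus × support price = 4509 × 951 = 4288059.

4288059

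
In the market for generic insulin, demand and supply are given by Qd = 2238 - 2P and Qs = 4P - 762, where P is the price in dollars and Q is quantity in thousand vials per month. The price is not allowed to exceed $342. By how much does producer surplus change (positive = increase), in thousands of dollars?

-145676

In a free market, 2238 - 2P = 4P - 762 gives the equilibrium P* = 500, Q* = 1238.
Since 342 < 500, the ceiling is binding.
At P = 342: Qd = 2238 - 2·342 = 1554 and Qs = 4·342 - 762 = 606.
Producer surplus without the control is ½ · (500 - 190.5) · 1238 = 191580.5.
With the ceiling, producers sell 606 units at 342, so PS = ½ · (342 - 190.5) · 606 = 45904.5.
Change in producer surplus = 45904.5 - 191580.5 = -145676.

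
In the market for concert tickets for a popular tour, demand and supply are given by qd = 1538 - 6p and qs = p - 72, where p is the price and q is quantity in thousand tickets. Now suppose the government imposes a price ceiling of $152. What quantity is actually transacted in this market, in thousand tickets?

In a free market, 1538 - 6p = p - 72 gives the equilibrium p* = 230, q* = 158.
Because the ceiling (152) lies below the market-clearing price, it is binding.
At p = 152: qd = 1538 - 6·152 = 626 and qs = 152 - 72 = 80.
The quantity actually transacted is the short side, supply: 80.

80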